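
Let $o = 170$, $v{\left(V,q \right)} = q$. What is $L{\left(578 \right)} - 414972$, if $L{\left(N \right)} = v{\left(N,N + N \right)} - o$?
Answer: $-413986$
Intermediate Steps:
$L{\left(N \right)} = -170 + 2 N$ ($L{\left(N \right)} = \left(N + N\right) - 170 = 2 N - 170 = -170 + 2 N$)
$L{\left(578 \right)} - 414972 = \left(-170 + 2 \cdot 578\right) - 414972 = \left(-170 + 1156\right) - 414972 = 986 - 414972 = -413986$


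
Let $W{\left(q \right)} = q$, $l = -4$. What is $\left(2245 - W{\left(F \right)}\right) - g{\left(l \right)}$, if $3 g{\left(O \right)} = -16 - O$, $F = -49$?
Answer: $2298$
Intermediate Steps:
$g{\left(O \right)} = - \frac{16}{3} - \frac{O}{3}$ ($g{\left(O \right)} = \frac{-16 - O}{3} = - \frac{16}{3} - \frac{O}{3}$)
$\left(2245 - W{\left(F \right)}\right) - g{\left(l \right)} = \left(2245 - -49\right) - \left(- \frac{16}{3} - - \frac{4}{3}\right) = \left(2245 + 49\right) - \left(- \frac{16}{3} + \frac{4}{3}\right) = 2294 - -4 = 2294 + 4 = 2298$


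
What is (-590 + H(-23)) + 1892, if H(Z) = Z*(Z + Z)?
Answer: 2360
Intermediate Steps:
H(Z) = 2*Z² (H(Z) = Z*(2*Z) = 2*Z²)
(-590 + H(-23)) + 1892 = (-590 + 2*(-23)²) + 1892 = (-590 + 2*529) + 1892 = (-590 + 1058) + 1892 = 468 + 1892 = 2360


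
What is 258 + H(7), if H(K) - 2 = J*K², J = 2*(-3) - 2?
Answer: -132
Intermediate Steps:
J = -8 (J = -6 - 2 = -8)
H(K) = 2 - 8*K²
258 + H(7) = 258 + (2 - 8*7²) = 258 + (2 - 8*49) = 258 + (2 - 392) = 258 - 390 = -132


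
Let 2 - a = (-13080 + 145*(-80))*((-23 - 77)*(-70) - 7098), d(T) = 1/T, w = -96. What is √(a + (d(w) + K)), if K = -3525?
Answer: I*√1395165894/24 ≈ 1556.3*I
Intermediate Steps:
a = -2418638 (a = 2 - (-13080 + 145*(-80))*((-23 - 77)*(-70) - 7098) = 2 - (-13080 - 11600)*(-100*(-70) - 7098) = 2 - (-24680)*(7000 - 7098) = 2 - (-24680)*(-98) = 2 - 1*2418640 = 2 - 2418640 = -2418638)
√(a + (d(w) + K)) = √(-2418638 + (1/(-96) - 3525)) = √(-2418638 + (-1/96 - 3525)) = √(-2418638 - 338401/96) = √(-232527649/96) = I*√1395165894/24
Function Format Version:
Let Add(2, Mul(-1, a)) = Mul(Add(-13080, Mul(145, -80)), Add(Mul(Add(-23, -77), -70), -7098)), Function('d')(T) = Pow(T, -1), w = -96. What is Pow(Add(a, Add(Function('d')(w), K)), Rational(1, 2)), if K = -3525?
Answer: Mul(Rational(1, 24), I, Pow(1395165894, Rational(1, 2))) ≈ Mul(1556.3, I)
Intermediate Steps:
a = -2418638 (a = Add(2, Mul(-1, Mul(Add(-13080, Mul(145, -80)), Add(Mul(Add(-23, -77), -70), -7098)))) = Add(2, Mul(-1, Mul(Add(-13080, -11600), Add(Mul(-100, -70), -7098)))) = Add(2, Mul(-1, Mul(-24680, Add(7000, -7098)))) = Add(2, Mul(-1, Mul(-24680, -98))) = Add(2, Mul(-1, 2418640)) = Add(2, -2418640) = -2418638)
Pow(Add(a, Add(Function('d')(w), K)), Rational(1, 2)) = Pow(Add(-2418638, Add(Pow(-96, -1), -3525)), Rational(1, 2)) = Pow(Add(-2418638, Add(Rational(-1, 96), -3525)), Rational(1, 2)) = Pow(Add(-2418638, Rational(-338401, 96)), Rational(1, 2)) = Pow(Rational(-232527649, 96), Rational(1, 2)) = Mul(Rational(1, 24), I, Pow(1395165894, Rational(1, 2)))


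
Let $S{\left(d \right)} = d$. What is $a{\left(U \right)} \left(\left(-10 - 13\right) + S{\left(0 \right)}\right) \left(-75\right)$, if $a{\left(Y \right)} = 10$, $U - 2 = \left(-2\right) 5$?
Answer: $17250$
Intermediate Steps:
$U = -8$ ($U = 2 - 10 = -8$)
$a{\left(U \right)} \left(\left(-10 - 13\right) + S{\left(0 \right)}\right) \left(-75\right) = 10 \left(\left(-10 - 13\right) + 0\right) \left(-75\right) = 10 \left(-23 + 0\right) \left(-75\right) = 10 \left(-23\right) \left(-75\right) = \left(-230\right) \left(-75\right) = 17250$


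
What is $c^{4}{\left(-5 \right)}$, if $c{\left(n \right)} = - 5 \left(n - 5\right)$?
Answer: $6250000$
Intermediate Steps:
$c{\left(n \right)} = 25 - 5 n$ ($c{\left(n \right)} = - 5 \left(-5 + n\right) = 25 - 5 n$)
$c^{4}{\left(-5 \right)} = \left(25 - -25\right)^{4} = \left(25 + 25\right)^{4} = 50^{4} = 6250000$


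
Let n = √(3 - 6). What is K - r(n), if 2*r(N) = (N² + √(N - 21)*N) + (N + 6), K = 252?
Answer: 501/2 - I*√3/2 - I*√3*√(-21 + I*√3)/2 ≈ 254.47 - 1.0296*I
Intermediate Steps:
n = I*√3 (n = √(-3) = I*√3 ≈ 1.732*I)
r(N) = 3 + N/2 + N²/2 + N*√(-21 + N)/2 (r(N) = ((N² + √(N - 21)*N) + (N + 6))/2 = ((N² + √(-21 + N)*N) + (6 + N))/2 = ((N² + N*√(-21 + N)) + (6 + N))/2 = (6 + N + N² + N*√(-21 + N))/2 = 3 + N/2 + N²/2 + N*√(-21 + N)/2)
K - r(n) = 252 - (3 + (I*√3)/2 + (I*√3)²/2 + (I*√3)*√(-21 + I*√3)/2) = 252 - (3 + I*√3/2 + (½)*(-3) + I*√3*√(-21 + I*√3)/2) = 252 - (3 + I*√3/2 - 3/2 + I*√3*√(-21 + I*√3)/2) = 252 - (3/2 + I*√3/2 + I*√3*√(-21 + I*√3)/2) = 252 + (-3/2 - I*√3/2 - I*√3*√(-21 + I*√3)/2) = 501/2 - I*√3/2 - I*√3*√(-21 + I*√3)/2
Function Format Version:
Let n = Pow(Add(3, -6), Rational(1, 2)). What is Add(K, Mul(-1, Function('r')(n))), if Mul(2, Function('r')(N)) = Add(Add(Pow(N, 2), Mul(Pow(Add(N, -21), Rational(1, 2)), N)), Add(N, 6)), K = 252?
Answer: Add(Rational(501, 2), Mul(Rational(-1, 2), I, Pow(3, Rational(1, 2))), Mul(Rational(-1, 2), I, Pow(3, Rational(1, 2)), Pow(Add(-21, Mul(I, Pow(3, Rational(1, 2)))), Rational(1, 2)))) ≈ Add(254.47, Mul(-1.0296, I))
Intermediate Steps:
n = Mul(I, Pow(3, Rational(1, 2))) (n = Pow(-3, Rational(1, 2)) = Mul(I, Pow(3, Rational(1, 2))) ≈ Mul(1.7320, I))
Function('r')(N) = Add(3, Mul(Rational(1, 2), N), Mul(Rational(1, 2), Pow(N, 2)), Mul(Rational(1, 2), N, Pow(Add(-21, N), Rational(1, 2)))) (Function('r')(N) = Mul(Rational(1, 2), Add(Add(Pow(N, 2), Mul(Pow(Add(N, -21), Rational(1, 2)), N)), Add(N, 6))) = Mul(Rational(1, 2), Add(Add(Pow(N, 2), Mul(Pow(Add(-21, N), Rational(1, 2)), N)), Add(6, N))) = Mul(Rational(1, 2), Add(Add(Pow(N, 2), Mul(N, Pow(Add(-21, N), Rational(1, 2)))), Add(6, N))) = Mul(Rational(1, 2), Add(6, N, Pow(N, 2), Mul(N, Pow(Add(-21, N), Rational(1, 2))))) = Add(3, Mul(Rational(1, 2), N), Mul(Rational(1, 2), Pow(N, 2)), Mul(Rational(1, 2), N, Pow(Add(-21, N), Rational(1, 2)))))
Add(K, Mul(-1, Function('r')(n))) = Add(252, Mul(-1, Add(3, Mul(Rational(1, 2), Mul(I, Pow(3, Rational(1, 2)))), Mul(Rational(1, 2), Pow(Mul(I, Pow(3, Rational(1, 2))), 2)), Mul(Rational(1, 2), Mul(I, Pow(3, Rational(1, 2))), Pow(Add(-21, Mul(I, Pow(3, Rational(1, 2)))), Rational(1, 2)))))) = Add(252, Mul(-1, Add(3, Mul(Rational(1, 2), I, Pow(3, Rational(1, 2))), Mul(Rational(1, 2), -3), Mul(Rational(1, 2), I, Pow(3, Rational(1, 2)), Pow(Add(-21, Mul(I, Pow(3, Rational(1, 2)))), Rational(1, 2)))))) = Add(252, Mul(-1, Add(3, Mul(Rational(1, 2), I, Pow(3, Rational(1, 2))), Rational(-3, 2), Mul(Rational(1, 2), I, Pow(3, Rational(1, 2)), Pow(Add(-21, Mul(I, Pow(3, Rational(1, 2)))), Rational(1, 2)))))) = Add(252, Mul(-1, Add(Rational(3, 2), Mul(Rational(1, 2), I, Pow(3, Rational(1, 2))), Mul(Rational(1, 2), I, Pow(3, Rational(1, 2)), Pow(Add(-21, Mul(I, Pow(3, Rational(1, 2)))), Rational(1, 2)))))) = Add(252, Add(Rational(-3, 2), Mul(Rational(-1, 2), I, Pow(3, Rational(1, 2))), Mul(Rational(-1, 2), I, Pow(3, Rational(1, 2)), Pow(Add(-21, Mul(I, Pow(3, Rational(1, 2)))), Rational(1, 2))))) = Add(Rational(501, 2), Mul(Rational(-1, 2), I, Pow(3, Rational(1, 2))), Mul(Rational(-1, 2), I, Pow(3, Rational(1, 2)), Pow(Add(-21, Mul(I, Pow(3, Rational(1, 2)))), Rational(1, 2))))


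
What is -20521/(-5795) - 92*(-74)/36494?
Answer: 394172867/105741365 ≈ 3.7277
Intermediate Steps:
-20521/(-5795) - 92*(-74)/36494 = -20521*(-1/5795) + 6808*(1/36494) = 20521/5795 + 3404/18247 = 394172867/105741365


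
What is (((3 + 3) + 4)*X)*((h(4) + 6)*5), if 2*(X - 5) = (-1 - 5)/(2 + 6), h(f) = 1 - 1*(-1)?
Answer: 1850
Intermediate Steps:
h(f) = 2 (h(f) = 1 + 1 = 2)
X = 37/8 (X = 5 + ((-1 - 5)/(2 + 6))/2 = 5 + (-6/8)/2 = 5 + (-6*⅛)/2 = 5 + (½)*(-¾) = 5 - 3/8 = 37/8 ≈ 4.6250)
(((3 + 3) + 4)*X)*((h(4) + 6)*5) = (((3 + 3) + 4)*(37/8))*((2 + 6)*5) = ((6 + 4)*(37/8))*(8*5) = (10*(37/8))*40 = (185/4)*40 = 1850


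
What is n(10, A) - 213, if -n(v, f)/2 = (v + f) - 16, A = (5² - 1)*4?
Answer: -393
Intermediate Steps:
A = 96 (A = (25 - 1)*4 = 24*4 = 96)
n(v, f) = 32 - 2*f - 2*v (n(v, f) = -2*((v + f) - 16) = -2*((f + v) - 16) = -2*(-16 + f + v) = 32 - 2*f - 2*v)
n(10, A) - 213 = (32 - 2*96 - 2*10) - 213 = (32 - 192 - 20) - 213 = -180 - 213 = -393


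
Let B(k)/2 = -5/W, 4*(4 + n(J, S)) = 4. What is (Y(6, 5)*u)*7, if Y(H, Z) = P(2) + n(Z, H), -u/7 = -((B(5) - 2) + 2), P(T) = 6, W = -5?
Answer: 294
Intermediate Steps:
n(J, S) = -3 (n(J, S) = -4 + (1/4)*4 = -4 + 1 = -3)
B(k) = 2 (B(k) = 2*(-5/(-5)) = 2*(-5*(-1/5)) = 2*1 = 2)
u = 14 (u = -(-7)*((2 - 2) + 2) = -(-7)*(0 + 2) = -(-7)*2 = -7*(-2) = 14)
Y(H, Z) = 3 (Y(H, Z) = 6 - 3 = 3)
(Y(6, 5)*u)*7 = (3*14)*7 = 42*7 = 294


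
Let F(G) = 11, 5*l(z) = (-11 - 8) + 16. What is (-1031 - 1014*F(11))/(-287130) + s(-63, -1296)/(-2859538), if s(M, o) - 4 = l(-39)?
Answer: 8710623572/205264786485 ≈ 0.042436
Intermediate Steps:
l(z) = -3/5 (l(z) = ((-11 - 8) + 16)/5 = (-19 + 16)/5 = (1/5)*(-3) = -3/5)
s(M, o) = 17/5 (s(M, o) = 4 - 3/5 = 17/5)
(-1031 - 1014*F(11))/(-287130) + s(-63, -1296)/(-2859538) = (-1031 - 1014*11)/(-287130) + (17/5)/(-2859538) = (-1031 - 11154)*(-1/287130) + (17/5)*(-1/2859538) = -12185*(-1/287130) - 17/14297690 = 2437/57426 - 17/14297690 = 8710623572/205264786485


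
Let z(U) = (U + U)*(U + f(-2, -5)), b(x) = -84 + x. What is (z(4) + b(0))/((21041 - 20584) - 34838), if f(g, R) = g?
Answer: 68/34381 ≈ 0.0019778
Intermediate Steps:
z(U) = 2*U*(-2 + U) (z(U) = (U + U)*(U - 2) = (2*U)*(-2 + U) = 2*U*(-2 + U))
(z(4) + b(0))/((21041 - 20584) - 34838) = (2*4*(-2 + 4) + (-84 + 0))/((21041 - 20584) - 34838) = (2*4*2 - 84)/(457 - 34838) = (16 - 84)/(-34381) = -68*(-1/34381) = 68/34381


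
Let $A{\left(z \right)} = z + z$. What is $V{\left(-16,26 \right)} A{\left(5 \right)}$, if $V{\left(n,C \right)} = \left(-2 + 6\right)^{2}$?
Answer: $160$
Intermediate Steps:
$A{\left(z \right)} = 2 z$
$V{\left(n,C \right)} = 16$ ($V{\left(n,C \right)} = 4^{2} = 16$)
$V{\left(-16,26 \right)} A{\left(5 \right)} = 16 \cdot 2 \cdot 5 = 16 \cdot 10 = 160$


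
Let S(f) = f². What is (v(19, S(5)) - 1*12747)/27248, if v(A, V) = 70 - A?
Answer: -1587/3406 ≈ -0.46594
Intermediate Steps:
(v(19, S(5)) - 1*12747)/27248 = ((70 - 1*19) - 1*12747)/27248 = ((70 - 19) - 12747)*(1/27248) = (51 - 12747)*(1/27248) = -12696*1/27248 = -1587/3406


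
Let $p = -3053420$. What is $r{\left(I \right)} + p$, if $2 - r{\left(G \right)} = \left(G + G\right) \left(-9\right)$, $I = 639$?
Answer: $-3041916$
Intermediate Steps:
$r{\left(G \right)} = 2 + 18 G$ ($r{\left(G \right)} = 2 - \left(G + G\right) \left(-9\right) = 2 - 2 G \left(-9\right) = 2 - - 18 G = 2 + 18 G$)
$r{\left(I \right)} + p = \left(2 + 18 \cdot 639\right) - 3053420 = \left(2 + 11502\right) - 3053420 = 11504 - 3053420 = -3041916$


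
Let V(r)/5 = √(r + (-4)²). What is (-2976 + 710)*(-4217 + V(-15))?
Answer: 9544392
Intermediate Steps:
V(r) = 5*√(16 + r) (V(r) = 5*√(r + (-4)²) = 5*√(r + 16) = 5*√(16 + r))
(-2976 + 710)*(-4217 + V(-15)) = (-2976 + 710)*(-4217 + 5*√(16 - 15)) = -2266*(-4217 + 5*√1) = -2266*(-4217 + 5*1) = -2266*(-4217 + 5) = -2266*(-4212) = 9544392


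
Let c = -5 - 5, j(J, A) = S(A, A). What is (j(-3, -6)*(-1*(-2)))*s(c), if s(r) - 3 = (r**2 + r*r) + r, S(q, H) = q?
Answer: -2316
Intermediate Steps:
j(J, A) = A
c = -10
s(r) = 3 + r + 2*r**2 (s(r) = 3 + ((r**2 + r*r) + r) = 3 + ((r**2 + r**2) + r) = 3 + (2*r**2 + r) = 3 + (r + 2*r**2) = 3 + r + 2*r**2)
(j(-3, -6)*(-1*(-2)))*s(c) = (-(-6)*(-2))*(3 - 10 + 2*(-10)**2) = (-6*2)*(3 - 10 + 2*100) = -12*(3 - 10 + 200) = -12*193 = -2316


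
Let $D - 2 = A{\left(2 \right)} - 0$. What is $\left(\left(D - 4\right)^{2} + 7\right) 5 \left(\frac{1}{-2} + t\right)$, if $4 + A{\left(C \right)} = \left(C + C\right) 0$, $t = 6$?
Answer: $\frac{2365}{2} \approx 1182.5$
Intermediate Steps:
$A{\left(C \right)} = -4$ ($A{\left(C \right)} = -4 + \left(C + C\right) 0 = -4 + 2 C 0 = -4 + 0 = -4$)
$D = -2$ ($D = 2 - 4 = -2$)
$\left(\left(D - 4\right)^{2} + 7\right) 5 \left(\frac{1}{-2} + t\right) = \left(\left(-2 - 4\right)^{2} + 7\right) 5 \left(\frac{1}{-2} + 6\right) = \left(\left(-6\right)^{2} + 7\right) 5 \left(- \frac{1}{2} + 6\right) = \left(36 + 7\right) 5 \cdot \frac{11}{2} = 43 \cdot \frac{55}{2} = \frac{2365}{2}$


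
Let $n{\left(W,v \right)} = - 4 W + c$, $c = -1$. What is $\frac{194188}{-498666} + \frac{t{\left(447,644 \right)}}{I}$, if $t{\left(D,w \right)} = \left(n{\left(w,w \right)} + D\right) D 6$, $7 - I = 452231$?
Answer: $\frac{345111604681}{28188591648} \approx 12.243$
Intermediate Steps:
$I = -452224$ ($I = 7 - 452231 = -452224$)
$n{\left(W,v \right)} = -1 - 4 W$ ($n{\left(W,v \right)} = - 4 W - 1 = -1 - 4 W$)
$t{\left(D,w \right)} = 6 D \left(-1 + D - 4 w\right)$ ($t{\left(D,w \right)} = \left(\left(-1 - 4 w\right) + D\right) D 6 = \left(-1 + D - 4 w\right) 6 D = 6 D \left(-1 + D - 4 w\right)$)
$\frac{194188}{-498666} + \frac{t{\left(447,644 \right)}}{I} = \frac{194188}{-498666} + \frac{6 \cdot 447 \left(-1 + 447 - 2576\right)}{-452224} = 194188 \left(- \frac{1}{498666}\right) + 6 \cdot 447 \left(-1 + 447 - 2576\right) \left(- \frac{1}{452224}\right) = - \frac{97094}{249333} + 6 \cdot 447 \left(-2130\right) \left(- \frac{1}{452224}\right) = - \frac{97094}{249333} - - \frac{1428165}{113056} = - \frac{97094}{249333} + \frac{1428165}{113056} = \frac{345111604681}{28188591648}$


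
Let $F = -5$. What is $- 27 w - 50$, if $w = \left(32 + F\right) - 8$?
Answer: $-563$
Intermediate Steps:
$w = 19$ ($w = \left(32 - 5\right) - 8 = 27 - 8 = 19$)
$- 27 w - 50 = \left(-27\right) 19 - 50 = -513 - 50 = -563$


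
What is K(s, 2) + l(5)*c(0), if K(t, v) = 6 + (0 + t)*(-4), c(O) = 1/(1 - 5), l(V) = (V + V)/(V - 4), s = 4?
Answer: -25/2 ≈ -12.500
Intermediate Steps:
l(V) = 2*V/(-4 + V) (l(V) = (2*V)/(-4 + V) = 2*V/(-4 + V))
c(O) = -¼ (c(O) = 1/(-4) = -¼)
K(t, v) = 6 - 4*t (K(t, v) = 6 + t*(-4) = 6 - 4*t)
K(s, 2) + l(5)*c(0) = (6 - 4*4) + (2*5/(-4 + 5))*(-¼) = (6 - 16) + (2*5/1)*(-¼) = -10 + (2*5*1)*(-¼) = -10 + 10*(-¼) = -10 - 5/2 = -25/2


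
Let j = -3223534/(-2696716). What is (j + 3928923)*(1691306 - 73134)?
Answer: 4286211056780446286/674179 ≈ 6.3577e+12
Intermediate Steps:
j = 1611767/1348358 (j = -3223534*(-1/2696716) = 1611767/1348358 ≈ 1.1954)
(j + 3928923)*(1691306 - 73134) = (1611767/1348358 + 3928923)*(1691306 - 73134) = (5297596370201/1348358)*1618172 = 4286211056780446286/674179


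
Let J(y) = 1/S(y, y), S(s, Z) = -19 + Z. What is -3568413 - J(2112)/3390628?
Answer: -25323544042830853/7096584404 ≈ -3.5684e+6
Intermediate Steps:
J(y) = 1/(-19 + y)
-3568413 - J(2112)/3390628 = -3568413 - 1/((-19 + 2112)*3390628) = -3568413 - 1/(2093*3390628) = -3568413 - 1*1/7096584404 = -3568413 - 1/7096584404 = -25323544042830853/7096584404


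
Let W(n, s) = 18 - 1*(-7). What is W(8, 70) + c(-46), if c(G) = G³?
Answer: -97311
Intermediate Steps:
W(n, s) = 25 (W(n, s) = 18 + 7 = 25)
W(8, 70) + c(-46) = 25 + (-46)³ = 25 - 97336 = -97311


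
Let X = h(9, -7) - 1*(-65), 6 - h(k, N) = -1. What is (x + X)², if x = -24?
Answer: 2304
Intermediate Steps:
h(k, N) = 7 (h(k, N) = 6 - 1*(-1) = 6 + 1 = 7)
X = 72 (X = 7 - 1*(-65) = 7 + 65 = 72)
(x + X)² = (-24 + 72)² = 48² = 2304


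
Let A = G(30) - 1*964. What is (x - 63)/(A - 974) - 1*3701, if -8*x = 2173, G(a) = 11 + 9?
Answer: -56785467/15344 ≈ -3700.8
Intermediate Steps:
G(a) = 20
x = -2173/8 (x = -⅛*2173 = -2173/8 ≈ -271.63)
A = -944 (A = 20 - 1*964 = 20 - 964 = -944)
(x - 63)/(A - 974) - 1*3701 = (-2173/8 - 63)/(-944 - 974) - 1*3701 = -2677/8/(-1918) - 3701 = -2677/8*(-1/1918) - 3701 = 2677/15344 - 3701 = -56785467/15344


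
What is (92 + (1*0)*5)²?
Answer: 8464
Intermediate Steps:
(92 + (1*0)*5)² = (92 + 0*5)² = (92 + 0)² = 92² = 8464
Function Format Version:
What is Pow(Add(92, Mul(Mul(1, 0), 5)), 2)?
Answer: 8464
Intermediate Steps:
Pow(Add(92, Mul(Mul(1, 0), 5)), 2) = Pow(Add(92, Mul(0, 5)), 2) = Pow(Add(92, 0), 2) = Pow(92, 2) = 8464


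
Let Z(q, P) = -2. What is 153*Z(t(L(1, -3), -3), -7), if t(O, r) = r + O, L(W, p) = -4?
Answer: -306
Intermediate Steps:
t(O, r) = O + r
153*Z(t(L(1, -3), -3), -7) = 153*(-2) = -306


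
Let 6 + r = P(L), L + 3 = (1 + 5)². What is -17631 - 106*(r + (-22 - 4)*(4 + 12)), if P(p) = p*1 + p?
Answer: 20105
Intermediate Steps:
L = 33 (L = -3 + (1 + 5)² = -3 + 6² = -3 + 36 = 33)
P(p) = 2*p (P(p) = p + p = 2*p)
r = 60 (r = -6 + 2*33 = -6 + 66 = 60)
-17631 - 106*(r + (-22 - 4)*(4 + 12)) = -17631 - 106*(60 + (-22 - 4)*(4 + 12)) = -17631 - 106*(60 - 26*16) = -17631 - 106*(60 - 416) = -17631 - 106*(-356) = -17631 + 37736 = 20105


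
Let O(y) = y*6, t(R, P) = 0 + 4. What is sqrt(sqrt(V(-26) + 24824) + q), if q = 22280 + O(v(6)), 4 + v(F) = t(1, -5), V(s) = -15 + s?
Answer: sqrt(22280 + sqrt(24783)) ≈ 149.79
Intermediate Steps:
t(R, P) = 4
v(F) = 0 (v(F) = -4 + 4 = 0)
O(y) = 6*y
q = 22280 (q = 22280 + 6*0 = 22280 + 0 = 22280)
sqrt(sqrt(V(-26) + 24824) + q) = sqrt(sqrt((-15 - 26) + 24824) + 22280) = sqrt(sqrt(-41 + 24824) + 22280) = sqrt(sqrt(24783) + 22280) = sqrt(22280 + sqrt(24783))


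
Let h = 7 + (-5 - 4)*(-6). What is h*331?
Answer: 20191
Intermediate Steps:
h = 61 (h = 7 - 9*(-6) = 7 + 54 = 61)
h*331 = 61*331 = 20191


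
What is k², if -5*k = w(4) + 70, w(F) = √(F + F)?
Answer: 4908/25 + 56*√2/5 ≈ 212.16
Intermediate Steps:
w(F) = √2*√F (w(F) = √(2*F) = √2*√F)
k = -14 - 2*√2/5 (k = -(√2*√4 + 70)/5 = -(√2*2 + 70)/5 = -(2*√2 + 70)/5 = -(70 + 2*√2)/5 = -14 - 2*√2/5 ≈ -14.566)
k² = (-14 - 2*√2/5)²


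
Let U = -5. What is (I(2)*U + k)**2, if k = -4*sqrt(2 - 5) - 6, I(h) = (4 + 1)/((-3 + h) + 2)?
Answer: 913 + 248*I*sqrt(3) ≈ 913.0 + 429.55*I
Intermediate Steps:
I(h) = 5/(-1 + h)
k = -6 - 4*I*sqrt(3) (k = -4*I*sqrt(3) - 6 = -6 - 4*I*sqrt(3) ≈ -6.0 - 6.9282*I)
(I(2)*U + k)**2 = ((5/(-1 + 2))*(-5) + (-6 - 4*I*sqrt(3)))**2 = ((5/1)*(-5) + (-6 - 4*I*sqrt(3)))**2 = ((5*1)*(-5) + (-6 - 4*I*sqrt(3)))**2 = (5*(-5) + (-6 - 4*I*sqrt(3)))**2 = (-25 + (-6 - 4*I*sqrt(3)))**2 = (-31 - 4*I*sqrt(3))**2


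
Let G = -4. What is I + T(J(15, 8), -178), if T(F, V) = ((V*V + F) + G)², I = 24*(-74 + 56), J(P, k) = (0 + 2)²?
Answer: 1003875424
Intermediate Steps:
J(P, k) = 4 (J(P, k) = 2² = 4)
I = -432 (I = 24*(-18) = -432)
T(F, V) = (-4 + F + V²)² (T(F, V) = ((V*V + F) - 4)² = ((V² + F) - 4)² = ((F + V²) - 4)² = (-4 + F + V²)²)
I + T(J(15, 8), -178) = -432 + (-4 + 4 + (-178)²)² = -432 + (-4 + 4 + 31684)² = -432 + 31684² = -432 + 1003875856 = 1003875424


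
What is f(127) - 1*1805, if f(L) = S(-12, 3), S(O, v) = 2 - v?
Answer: -1806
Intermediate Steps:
f(L) = -1 (f(L) = 2 - 1*3 = 2 - 3 = -1)
f(127) - 1*1805 = -1 - 1*1805 = -1 - 1805 = -1806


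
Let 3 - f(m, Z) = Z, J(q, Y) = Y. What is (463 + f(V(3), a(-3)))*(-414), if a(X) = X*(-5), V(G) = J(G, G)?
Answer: -186714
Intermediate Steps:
V(G) = G
a(X) = -5*X
f(m, Z) = 3 - Z
(463 + f(V(3), a(-3)))*(-414) = (463 + (3 - (-5)*(-3)))*(-414) = (463 + (3 - 1*15))*(-414) = (463 + (3 - 15))*(-414) = (463 - 12)*(-414) = 451*(-414) = -186714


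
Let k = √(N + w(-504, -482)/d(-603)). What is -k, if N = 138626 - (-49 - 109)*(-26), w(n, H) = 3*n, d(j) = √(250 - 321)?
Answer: -√(678105238 + 107352*I*√71)/71 ≈ -366.77 - 0.24463*I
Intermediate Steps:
d(j) = I*√71 (d(j) = √(-71) = I*√71)
N = 134518 (N = 138626 - (-158)*(-26) = 138626 - 1*4108 = 138626 - 4108 = 134518)
k = √(134518 + 1512*I*√71/71) (k = √(134518 + (3*(-504))/((I*√71))) = √(134518 - (-1512)*I*√71/71) = √(134518 + 1512*I*√71/71) ≈ 366.77 + 0.245*I)
-k = -√(678105238 + 107352*I*√71)/71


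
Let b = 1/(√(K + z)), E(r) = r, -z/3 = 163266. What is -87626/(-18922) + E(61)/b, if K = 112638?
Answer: 43813/9461 + 122*I*√94290 ≈ 4.6309 + 37462.0*I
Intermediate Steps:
z = -489798 (z = -3*163266 = -489798)
b = -I*√94290/188580 (b = 1/(√(112638 - 489798)) = 1/(√(-377160)) = 1/(2*I*√94290) = -I*√94290/188580 ≈ -0.0016283*I)
-87626/(-18922) + E(61)/b = -87626/(-18922) + 61/((-I*√94290/188580)) = -87626*(-1/18922) + 61*(2*I*√94290) = 43813/9461 + 122*I*√94290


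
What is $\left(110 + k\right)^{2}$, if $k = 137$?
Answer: $61009$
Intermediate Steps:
$\left(110 + k\right)^{2} = \left(110 + 137\right)^{2} = 247^{2} = 61009$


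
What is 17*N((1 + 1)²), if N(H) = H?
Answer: 68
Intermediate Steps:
17*N((1 + 1)²) = 17*(1 + 1)² = 17*2² = 17*4 = 68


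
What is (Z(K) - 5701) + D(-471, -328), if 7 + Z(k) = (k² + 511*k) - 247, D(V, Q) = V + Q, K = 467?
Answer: 449972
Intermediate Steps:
D(V, Q) = Q + V
Z(k) = -254 + k² + 511*k (Z(k) = -7 + ((k² + 511*k) - 247) = -7 + (-247 + k² + 511*k) = -254 + k² + 511*k)
(Z(K) - 5701) + D(-471, -328) = ((-254 + 467² + 511*467) - 5701) + (-328 - 471) = ((-254 + 218089 + 238637) - 5701) - 799 = (456472 - 5701) - 799 = 450771 - 799 = 449972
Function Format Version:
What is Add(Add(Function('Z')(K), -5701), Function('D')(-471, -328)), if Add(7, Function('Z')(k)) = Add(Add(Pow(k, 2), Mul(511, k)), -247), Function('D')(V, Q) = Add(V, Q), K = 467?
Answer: 449972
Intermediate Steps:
Function('D')(V, Q) = Add(Q, V)
Function('Z')(k) = Add(-254, Pow(k, 2), Mul(511, k)) (Function('Z')(k) = Add(-7, Add(Add(Pow(k, 2), Mul(511, k)), -247)) = Add(-7, Add(-247, Pow(k, 2), Mul(511, k))) = Add(-254, Pow(k, 2), Mul(511, k)))
Add(Add(Function('Z')(K), -5701), Function('D')(-471, -328)) = Add(Add(Add(-254, Pow(467, 2), Mul(511, 467)), -5701), Add(-328, -471)) = Add(Add(Add(-254, 218089, 238637), -5701), -799) = Add(Add(456472, -5701), -799) = Add(450771, -799) = 449972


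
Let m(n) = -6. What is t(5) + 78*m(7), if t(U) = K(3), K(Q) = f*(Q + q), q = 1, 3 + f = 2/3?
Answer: -1432/3 ≈ -477.33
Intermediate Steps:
f = -7/3 (f = -3 + 2/3 = -3 + 2*(⅓) = -3 + ⅔ = -7/3 ≈ -2.3333)
K(Q) = -7/3 - 7*Q/3 (K(Q) = -7*(Q + 1)/3 = -7*(1 + Q)/3 = -7/3 - 7*Q/3)
t(U) = -28/3 (t(U) = -7/3 - 7/3*3 = -7/3 - 7 = -28/3)
t(5) + 78*m(7) = -28/3 + 78*(-6) = -28/3 - 468 = -1432/3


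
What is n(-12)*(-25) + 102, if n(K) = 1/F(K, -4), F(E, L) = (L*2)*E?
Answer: 9767/96 ≈ 101.74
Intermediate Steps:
F(E, L) = 2*E*L (F(E, L) = (2*L)*E = 2*E*L)
n(K) = -1/(8*K) (n(K) = 1/(2*K*(-4)) = 1/(-8*K) = -1/(8*K))
n(-12)*(-25) + 102 = -⅛/(-12)*(-25) + 102 = -⅛*(-1/12)*(-25) + 102 = (1/96)*(-25) + 102 = -25/96 + 102 = 9767/96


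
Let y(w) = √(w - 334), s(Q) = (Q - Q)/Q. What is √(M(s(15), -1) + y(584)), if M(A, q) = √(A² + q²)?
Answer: √(1 + 5*√10) ≈ 4.1002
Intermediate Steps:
s(Q) = 0 (s(Q) = 0/Q = 0)
y(w) = √(-334 + w)
√(M(s(15), -1) + y(584)) = √(√(0² + (-1)²) + √(-334 + 584)) = √(√(0 + 1) + √250) = √(√1 + 5*√10) = √(1 + 5*√10)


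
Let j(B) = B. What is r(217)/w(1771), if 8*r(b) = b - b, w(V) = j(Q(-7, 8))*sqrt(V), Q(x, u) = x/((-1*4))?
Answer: 0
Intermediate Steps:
Q(x, u) = -x/4 (Q(x, u) = x/(-4) = x*(-1/4) = -x/4)
w(V) = 7*sqrt(V)/4 (w(V) = (-1/4*(-7))*sqrt(V) = 7*sqrt(V)/4)
r(b) = 0 (r(b) = (b - b)/8 = (1/8)*0 = 0)
r(217)/w(1771) = 0/((7*sqrt(1771)/4)) = 0*(4*sqrt(1771)/12397) = 0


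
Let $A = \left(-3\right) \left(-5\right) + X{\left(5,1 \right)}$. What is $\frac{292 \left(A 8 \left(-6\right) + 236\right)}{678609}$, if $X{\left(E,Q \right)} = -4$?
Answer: $- \frac{85264}{678609} \approx -0.12565$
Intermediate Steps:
$A = 11$ ($A = \left(-3\right) \left(-5\right) - 4 = 15 - 4 = 11$)
$\frac{292 \left(A 8 \left(-6\right) + 236\right)}{678609} = \frac{292 \left(11 \cdot 8 \left(-6\right) + 236\right)}{678609} = 292 \left(88 \left(-6\right) + 236\right) \frac{1}{678609} = 292 \left(-528 + 236\right) \frac{1}{678609} = 292 \left(-292\right) \frac{1}{678609} = \left(-85264\right) \frac{1}{678609} = - \frac{85264}{678609}$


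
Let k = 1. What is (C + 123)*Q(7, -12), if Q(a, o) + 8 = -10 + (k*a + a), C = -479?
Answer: 1424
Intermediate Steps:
Q(a, o) = -18 + 2*a (Q(a, o) = -8 + (-10 + (1*a + a)) = -8 + (-10 + (a + a)) = -8 + (-10 + 2*a) = -18 + 2*a)
(C + 123)*Q(7, -12) = (-479 + 123)*(-18 + 2*7) = -356*(-18 + 14) = -356*(-4) = 1424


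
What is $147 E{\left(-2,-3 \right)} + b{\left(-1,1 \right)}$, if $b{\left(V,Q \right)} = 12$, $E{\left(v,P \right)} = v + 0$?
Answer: $-282$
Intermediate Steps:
$E{\left(v,P \right)} = v$
$147 E{\left(-2,-3 \right)} + b{\left(-1,1 \right)} = 147 \left(-2\right) + 12 = -294 + 12 = -282$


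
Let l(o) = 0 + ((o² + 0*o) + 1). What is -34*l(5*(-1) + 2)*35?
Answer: -11900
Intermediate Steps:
l(o) = 1 + o² (l(o) = 0 + ((o² + 0) + 1) = 0 + (o² + 1) = 0 + (1 + o²) = 1 + o²)
-34*l(5*(-1) + 2)*35 = -34*(1 + (5*(-1) + 2)²)*35 = -34*(1 + (-5 + 2)²)*35 = -34*(1 + (-3)²)*35 = -34*(1 + 9)*35 = -34*10*35 = -340*35 = -11900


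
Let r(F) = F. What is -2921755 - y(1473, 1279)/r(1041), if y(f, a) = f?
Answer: -1013849476/347 ≈ -2.9218e+6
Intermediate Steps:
-2921755 - y(1473, 1279)/r(1041) = -2921755 - 1473/1041 = -2921755 - 1*491/347 = -2921755 - 491/347 = -1013849476/347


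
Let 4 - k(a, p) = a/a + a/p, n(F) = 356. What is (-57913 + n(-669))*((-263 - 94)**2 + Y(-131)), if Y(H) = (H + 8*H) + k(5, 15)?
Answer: -21803627626/3 ≈ -7.2679e+9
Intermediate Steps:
k(a, p) = 3 - a/p (k(a, p) = 4 - (a/a + a/p) = 4 - (1 + a/p) = 4 + (-1 - a/p) = 3 - a/p)
Y(H) = 8/3 + 9*H (Y(H) = (H + 8*H) + (3 - 1*5/15) = 9*H + (3 - 1*5*1/15) = 9*H + (3 - 1/3) = 9*H + 8/3 = 8/3 + 9*H)
(-57913 + n(-669))*((-263 - 94)**2 + Y(-131)) = (-57913 + 356)*((-263 - 94)**2 + (8/3 + 9*(-131))) = -57557*((-357)**2 + (8/3 - 1179)) = -57557*(127449 - 3529/3) = -57557*378818/3 = -21803627626/3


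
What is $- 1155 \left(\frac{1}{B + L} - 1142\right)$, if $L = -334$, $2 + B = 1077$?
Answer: $\frac{325795085}{247} \approx 1.319 \cdot 10^{6}$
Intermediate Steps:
$B = 1075$ ($B = -2 + 1077 = 1075$)
$- 1155 \left(\frac{1}{B + L} - 1142\right) = - 1155 \left(\frac{1}{1075 - 334} - 1142\right) = - 1155 \left(\frac{1}{741} - 1142\right) = \left(-1155\right) \left(- \frac{846221}{741}\right) = \frac{325795085}{247}$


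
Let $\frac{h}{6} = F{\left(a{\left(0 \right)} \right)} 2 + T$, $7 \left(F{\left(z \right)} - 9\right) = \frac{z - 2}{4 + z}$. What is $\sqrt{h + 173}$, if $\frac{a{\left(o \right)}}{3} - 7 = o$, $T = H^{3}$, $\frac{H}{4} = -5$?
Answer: $\frac{i \sqrt{58454179}}{35} \approx 218.44 i$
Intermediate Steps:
$H = -20$ ($H = 4 \left(-5\right) = -20$)
$T = -8000$ ($T = \left(-20\right)^{3} = -8000$)
$a{\left(o \right)} = 21 + 3 o$
$F{\left(z \right)} = 9 + \frac{-2 + z}{7 \left(4 + z\right)}$ ($F{\left(z \right)} = 9 + \frac{\left(z - 2\right) \frac{1}{4 + z}}{7} = 9 + \frac{\left(-2 + z\right) \frac{1}{4 + z}}{7} = 9 + \frac{\frac{1}{4 + z} \left(-2 + z\right)}{7} = 9 + \frac{-2 + z}{7 \left(4 + z\right)}$)
$h = - \frac{8380872}{175}$ ($h = 6 \left(\frac{2 \left(125 + 32 \left(21 + 3 \cdot 0\right)\right)}{7 \left(4 + \left(21 + 3 \cdot 0\right)\right)} 2 - 8000\right) = 6 \left(\frac{2 \left(125 + 32 \left(21 + 0\right)\right)}{7 \left(4 + \left(21 + 0\right)\right)} 2 - 8000\right) = 6 \left(\frac{2 \left(125 + 32 \cdot 21\right)}{7 \left(4 + 21\right)} 2 - 8000\right) = 6 \left(\frac{2 \left(125 + 672\right)}{7 \cdot 25} \cdot 2 - 8000\right) = 6 \left(\frac{2}{7} \cdot \frac{1}{25} \cdot 797 \cdot 2 - 8000\right) = 6 \left(\frac{1594}{175} \cdot 2 - 8000\right) = 6 \left(\frac{3188}{175} - 8000\right) = 6 \left(- \frac{1396812}{175}\right) = - \frac{8380872}{175} \approx -47891.0$)
$\sqrt{h + 173} = \sqrt{- \frac{8380872}{175} + 173} = \sqrt{- \frac{8350597}{175}} = \frac{i \sqrt{58454179}}{35}$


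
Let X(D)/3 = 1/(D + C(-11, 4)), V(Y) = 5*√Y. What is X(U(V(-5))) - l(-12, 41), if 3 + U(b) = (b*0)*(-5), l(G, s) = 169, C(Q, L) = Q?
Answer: -2369/14 ≈ -169.21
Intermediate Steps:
U(b) = -3 (U(b) = -3 + (b*0)*(-5) = -3 + 0*(-5) = -3 + 0 = -3)
X(D) = 3/(-11 + D) (X(D) = 3/(D - 11) = 3/(-11 + D))
X(U(V(-5))) - l(-12, 41) = 3/(-11 - 3) - 1*169 = 3/(-14) - 169 = 3*(-1/14) - 169 = -3/14 - 169 = -2369/14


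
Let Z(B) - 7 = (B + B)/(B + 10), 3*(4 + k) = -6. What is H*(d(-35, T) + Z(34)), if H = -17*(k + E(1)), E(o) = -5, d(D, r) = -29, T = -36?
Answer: -3825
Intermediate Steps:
k = -6 (k = -4 + (⅓)*(-6) = -4 - 2 = -6)
H = 187 (H = -17*(-6 - 5) = -17*(-11) = 187)
Z(B) = 7 + 2*B/(10 + B) (Z(B) = 7 + (B + B)/(B + 10) = 7 + (2*B)/(10 + B) = 7 + 2*B/(10 + B))
H*(d(-35, T) + Z(34)) = 187*(-29 + (70 + 9*34)/(10 + 34)) = 187*(-29 + (70 + 306)/44) = 187*(-29 + (1/44)*376) = 187*(-29 + 94/11) = 187*(-225/11) = -3825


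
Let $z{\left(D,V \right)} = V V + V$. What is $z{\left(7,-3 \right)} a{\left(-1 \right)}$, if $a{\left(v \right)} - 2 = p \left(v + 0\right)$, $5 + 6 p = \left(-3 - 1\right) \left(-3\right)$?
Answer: $5$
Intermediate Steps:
$p = \frac{7}{6}$ ($p = - \frac{5}{6} + \frac{\left(-3 - 1\right) \left(-3\right)}{6} = - \frac{5}{6} + \frac{\left(-4\right) \left(-3\right)}{6} = - \frac{5}{6} + \frac{1}{6} \cdot 12 = - \frac{5}{6} + 2 = \frac{7}{6} \approx 1.1667$)
$z{\left(D,V \right)} = V + V^{2}$ ($z{\left(D,V \right)} = V^{2} + V = V + V^{2}$)
$a{\left(v \right)} = 2 + \frac{7 v}{6}$ ($a{\left(v \right)} = 2 + \frac{7 \left(v + 0\right)}{6} = 2 + \frac{7 v}{6}$)
$z{\left(7,-3 \right)} a{\left(-1 \right)} = - 3 \left(1 - 3\right) \left(2 + \frac{7}{6} \left(-1\right)\right) = \left(-3\right) \left(-2\right) \left(2 - \frac{7}{6}\right) = 6 \cdot \frac{5}{6} = 5$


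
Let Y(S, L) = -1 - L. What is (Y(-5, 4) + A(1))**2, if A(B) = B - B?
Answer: 25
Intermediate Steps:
A(B) = 0
(Y(-5, 4) + A(1))**2 = ((-1 - 1*4) + 0)**2 = ((-1 - 4) + 0)**2 = (-5 + 0)**2 = (-5)**2 = 25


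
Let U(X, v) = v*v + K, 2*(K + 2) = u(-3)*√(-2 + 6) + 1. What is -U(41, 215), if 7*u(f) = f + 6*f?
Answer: -92441/2 ≈ -46221.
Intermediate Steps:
u(f) = f (u(f) = (f + 6*f)/7 = (7*f)/7 = f)
K = -9/2 (K = -2 + (-3*√(-2 + 6) + 1)/2 = -2 + (-3*√4 + 1)/2 = -2 + (-3*2 + 1)/2 = -2 + (-6 + 1)/2 = -2 + (½)*(-5) = -2 - 5/2 = -9/2 ≈ -4.5000)
U(X, v) = -9/2 + v² (U(X, v) = v*v - 9/2 = v² - 9/2 = -9/2 + v²)
-U(41, 215) = -(-9/2 + 215²) = -(-9/2 + 46225) = -1*92441/2 = -92441/2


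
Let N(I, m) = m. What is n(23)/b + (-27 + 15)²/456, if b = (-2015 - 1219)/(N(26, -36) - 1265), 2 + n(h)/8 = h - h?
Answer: -188050/30723 ≈ -6.1208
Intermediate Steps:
n(h) = -16 (n(h) = -16 + 8*(h - h) = -16 + 8*0 = -16 + 0 = -16)
b = 3234/1301 (b = (-2015 - 1219)/(-36 - 1265) = -3234/(-1301) = -3234*(-1/1301) = 3234/1301 ≈ 2.4858)
n(23)/b + (-27 + 15)²/456 = -16/3234/1301 + (-27 + 15)²/456 = -16*1301/3234 + (-12)²*(1/456) = -10408/1617 + 144*(1/456) = -10408/1617 + 6/19 = -188050/30723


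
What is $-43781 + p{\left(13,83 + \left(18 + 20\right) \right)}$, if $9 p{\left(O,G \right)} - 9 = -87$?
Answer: $- \frac{131369}{3} \approx -43790.0$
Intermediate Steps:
$p{\left(O,G \right)} = - \frac{26}{3}$ ($p{\left(O,G \right)} = 1 + \frac{1}{9} \left(-87\right) = 1 - \frac{29}{3} = - \frac{26}{3}$)
$-43781 + p{\left(13,83 + \left(18 + 20\right) \right)} = -43781 - \frac{26}{3} = - \frac{131369}{3}$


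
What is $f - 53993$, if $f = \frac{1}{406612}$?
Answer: $- \frac{21954201715}{406612} \approx -53993.0$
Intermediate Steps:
$f = \frac{1}{406612} \approx 2.4593 \cdot 10^{-6}$
$f - 53993 = \frac{1}{406612} - 53993 = - \frac{21954201715}{406612}$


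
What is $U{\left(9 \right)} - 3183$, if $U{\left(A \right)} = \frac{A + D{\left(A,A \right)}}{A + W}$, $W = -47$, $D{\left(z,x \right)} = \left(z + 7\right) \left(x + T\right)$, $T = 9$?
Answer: $- \frac{121251}{38} \approx -3190.8$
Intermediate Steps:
$D{\left(z,x \right)} = \left(7 + z\right) \left(9 + x\right)$ ($D{\left(z,x \right)} = \left(z + 7\right) \left(x + 9\right) = \left(7 + z\right) \left(9 + x\right)$)
$U{\left(A \right)} = \frac{63 + A^{2} + 17 A}{-47 + A}$ ($U{\left(A \right)} = \frac{A + \left(63 + 7 A + 9 A + A A\right)}{A - 47} = \frac{A + \left(63 + 7 A + 9 A + A^{2}\right)}{-47 + A} = \frac{A + \left(63 + A^{2} + 16 A\right)}{-47 + A} = \frac{63 + A^{2} + 17 A}{-47 + A}$)
$U{\left(9 \right)} - 3183 = \frac{63 + 9^{2} + 17 \cdot 9}{-47 + 9} - 3183 = \frac{63 + 81 + 153}{-38} - 3183 = \left(- \frac{1}{38}\right) 297 - 3183 = - \frac{297}{38} - 3183 = - \frac{121251}{38}$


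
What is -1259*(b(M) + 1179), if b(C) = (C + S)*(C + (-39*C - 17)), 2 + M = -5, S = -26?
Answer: 8860842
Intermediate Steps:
M = -7 (M = -2 - 5 = -7)
b(C) = (-26 + C)*(-17 - 38*C) (b(C) = (C - 26)*(C + (-39*C - 17)) = (-26 + C)*(C + (-17 - 39*C)) = (-26 + C)*(-17 - 38*C))
-1259*(b(M) + 1179) = -1259*((442 - 38*(-7)**2 + 971*(-7)) + 1179) = -1259*((442 - 38*49 - 6797) + 1179) = -1259*((442 - 1862 - 6797) + 1179) = -1259*(-8217 + 1179) = -1259*(-7038) = 8860842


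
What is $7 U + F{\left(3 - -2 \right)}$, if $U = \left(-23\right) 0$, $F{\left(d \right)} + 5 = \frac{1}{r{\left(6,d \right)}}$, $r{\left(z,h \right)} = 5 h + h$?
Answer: $- \frac{149}{30} \approx -4.9667$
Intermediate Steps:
$r{\left(z,h \right)} = 6 h$
$F{\left(d \right)} = -5 + \frac{1}{6 d}$
$U = 0$
$7 U + F{\left(3 - -2 \right)} = 7 \cdot 0 - \left(5 - \frac{1}{6 \left(3 - -2\right)}\right) = 0 - \left(5 - \frac{1}{6 \left(3 + 2\right)}\right) = 0 - \left(5 - \frac{1}{6 \cdot 5}\right) = 0 + \left(-5 + \frac{1}{6} \cdot \frac{1}{5}\right) = 0 + \left(-5 + \frac{1}{30}\right) = 0 - \frac{149}{30} = - \frac{149}{30}$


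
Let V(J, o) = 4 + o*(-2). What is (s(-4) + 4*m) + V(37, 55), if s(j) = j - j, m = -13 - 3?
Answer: -170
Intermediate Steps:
m = -16
s(j) = 0
V(J, o) = 4 - 2*o
(s(-4) + 4*m) + V(37, 55) = (0 + 4*(-16)) + (4 - 2*55) = (0 - 64) + (4 - 110) = -64 - 106 = -170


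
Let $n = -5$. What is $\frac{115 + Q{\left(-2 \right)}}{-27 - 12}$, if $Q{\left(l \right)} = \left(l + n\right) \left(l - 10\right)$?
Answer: $- \frac{199}{39} \approx -5.1026$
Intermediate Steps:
$Q{\left(l \right)} = \left(-10 + l\right) \left(-5 + l\right)$ ($Q{\left(l \right)} = \left(l - 5\right) \left(l - 10\right) = \left(-5 + l\right) \left(-10 + l\right) = \left(-10 + l\right) \left(-5 + l\right)$)
$\frac{115 + Q{\left(-2 \right)}}{-27 - 12} = \frac{115 + \left(50 + \left(-2\right)^{2} - -30\right)}{-27 - 12} = \frac{115 + \left(50 + 4 + 30\right)}{-39} = - \frac{115 + 84}{39} = \left(- \frac{1}{39}\right) 199 = - \frac{199}{39}$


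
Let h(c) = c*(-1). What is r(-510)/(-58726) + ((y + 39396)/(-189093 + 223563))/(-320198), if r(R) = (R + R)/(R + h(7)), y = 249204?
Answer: -4509065960/75474091166133 ≈ -5.9743e-5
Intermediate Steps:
h(c) = -c
r(R) = 2*R/(-7 + R) (r(R) = (R + R)/(R - 1*7) = (2*R)/(R - 7) = (2*R)/(-7 + R) = 2*R/(-7 + R))
r(-510)/(-58726) + ((y + 39396)/(-189093 + 223563))/(-320198) = (2*(-510)/(-7 - 510))/(-58726) + ((249204 + 39396)/(-189093 + 223563))/(-320198) = (2*(-510)/(-517))*(-1/58726) + (288600/34470)*(-1/320198) = (2*(-510)*(-1/517))*(-1/58726) + (288600*(1/34470))*(-1/320198) = (1020/517)*(-1/58726) + (9620/1149)*(-1/320198) = -510/15180671 - 130/4971723 = -4509065960/75474091166133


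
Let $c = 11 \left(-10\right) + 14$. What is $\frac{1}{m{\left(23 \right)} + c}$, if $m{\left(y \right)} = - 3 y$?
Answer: $- \frac{1}{165} \approx -0.0060606$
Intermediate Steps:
$c = -96$ ($c = -110 + 14 = -96$)
$\frac{1}{m{\left(23 \right)} + c} = \frac{1}{\left(-3\right) 23 - 96} = \frac{1}{-69 - 96} = \frac{1}{-165} = - \frac{1}{165}$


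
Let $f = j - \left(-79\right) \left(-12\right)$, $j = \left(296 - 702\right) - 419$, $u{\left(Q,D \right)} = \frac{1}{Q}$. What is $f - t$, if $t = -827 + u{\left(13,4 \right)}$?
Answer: $- \frac{12299}{13} \approx -946.08$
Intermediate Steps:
$j = -825$ ($j = -406 - 419 = -825$)
$f = -1773$ ($f = -825 - \left(-79\right) \left(-12\right) = -825 - 948 = -1773$)
$t = - \frac{10750}{13}$ ($t = -827 + \frac{1}{13} = - \frac{10750}{13} \approx -826.92$)
$f - t = -1773 - - \frac{10750}{13} = -1773 + \frac{10750}{13} = - \frac{12299}{13}$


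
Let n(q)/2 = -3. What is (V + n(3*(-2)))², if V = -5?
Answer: 121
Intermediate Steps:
n(q) = -6 (n(q) = 2*(-3) = -6)
(V + n(3*(-2)))² = (-5 - 6)² = (-11)² = 121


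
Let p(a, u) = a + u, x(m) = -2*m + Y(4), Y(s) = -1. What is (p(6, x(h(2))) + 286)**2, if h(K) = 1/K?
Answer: 84100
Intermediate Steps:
x(m) = -1 - 2*m (x(m) = -2*m - 1 = -1 - 2*m)
(p(6, x(h(2))) + 286)**2 = ((6 + (-1 - 2/2)) + 286)**2 = ((6 + (-1 - 2*1/2)) + 286)**2 = ((6 + (-1 - 1)) + 286)**2 = ((6 - 2) + 286)**2 = (4 + 286)**2 = 290**2 = 84100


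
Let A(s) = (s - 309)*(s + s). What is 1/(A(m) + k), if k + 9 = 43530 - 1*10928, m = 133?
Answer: -1/14223 ≈ -7.0309e-5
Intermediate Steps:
k = 32593 (k = -9 + (43530 - 1*10928) = -9 + (43530 - 10928) = -9 + 32602 = 32593)
A(s) = 2*s*(-309 + s) (A(s) = (-309 + s)*(2*s) = 2*s*(-309 + s))
1/(A(m) + k) = 1/(2*133*(-309 + 133) + 32593) = 1/(2*133*(-176) + 32593) = 1/(-46816 + 32593) = 1/(-14223) = -1/14223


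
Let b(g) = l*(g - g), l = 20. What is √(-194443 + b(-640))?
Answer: I*√194443 ≈ 440.96*I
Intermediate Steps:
b(g) = 0 (b(g) = 20*(g - g) = 20*0 = 0)
√(-194443 + b(-640)) = √(-194443 + 0) = √(-194443) = I*√194443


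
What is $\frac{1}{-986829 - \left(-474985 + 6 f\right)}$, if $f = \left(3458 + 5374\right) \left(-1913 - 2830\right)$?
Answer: $\frac{1}{250829212} \approx 3.9868 \cdot 10^{-9}$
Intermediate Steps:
$f = -41890176$ ($f = 8832 \left(-4743\right) = -41890176$)
$\frac{1}{-986829 - \left(-474985 + 6 f\right)} = \frac{1}{-986829 + \left(\left(249857 + 225128\right) - -251341056\right)} = \frac{1}{-986829 + \left(474985 + 251341056\right)} = \frac{1}{-986829 + 251816041} = \frac{1}{250829212}$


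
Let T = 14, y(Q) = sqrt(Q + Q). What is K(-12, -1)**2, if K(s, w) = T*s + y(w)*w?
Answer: (168 + I*sqrt(2))**2 ≈ 28222.0 + 475.2*I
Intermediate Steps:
y(Q) = sqrt(2)*sqrt(Q) (y(Q) = sqrt(2*Q) = sqrt(2)*sqrt(Q))
K(s, w) = 14*s + sqrt(2)*w**(3/2) (K(s, w) = 14*s + (sqrt(2)*sqrt(w))*w = 14*s + sqrt(2)*w**(3/2))
K(-12, -1)**2 = (14*(-12) + sqrt(2)*(-1)**(3/2))**2 = (-168 + sqrt(2)*(-I))**2 = (-168 - I*sqrt(2))**2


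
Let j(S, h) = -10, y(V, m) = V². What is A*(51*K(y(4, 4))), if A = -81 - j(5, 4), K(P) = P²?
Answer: -926976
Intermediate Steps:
A = -71 (A = -81 - 1*(-10) = -81 + 10 = -71)
A*(51*K(y(4, 4))) = -3621*(4²)² = -3621*16² = -3621*256 = -71*13056 = -926976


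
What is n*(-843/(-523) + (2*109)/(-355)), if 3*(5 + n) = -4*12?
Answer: -3890271/185665 ≈ -20.953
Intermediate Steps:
n = -21 (n = -5 + (-4*12)/3 = -5 + (⅓)*(-48) = -5 - 16 = -21)
n*(-843/(-523) + (2*109)/(-355)) = -21*(-843/(-523) + (2*109)/(-355)) = -21*(-843*(-1/523) + 218*(-1/355)) = -21*(843/523 - 218/355) = -21*185251/185665 = -3890271/185665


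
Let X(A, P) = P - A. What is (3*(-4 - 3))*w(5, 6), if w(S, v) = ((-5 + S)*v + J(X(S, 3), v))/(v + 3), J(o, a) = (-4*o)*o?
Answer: 112/3 ≈ 37.333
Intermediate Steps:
J(o, a) = -4*o**2
w(S, v) = (-4*(3 - S)**2 + v*(-5 + S))/(3 + v) (w(S, v) = ((-5 + S)*v - 4*(3 - S)**2)/(v + 3) = (v*(-5 + S) - 4*(3 - S)**2)/(3 + v) = (-4*(3 - S)**2 + v*(-5 + S))/(3 + v))
(3*(-4 - 3))*w(5, 6) = (3*(-4 - 3))*((-5*6 - 4*(-3 + 5)**2 + 5*6)/(3 + 6)) = (3*(-7))*((-30 - 4*2**2 + 30)/9) = -7*(-30 - 4*4 + 30)/3 = -7*(-30 - 16 + 30)/3 = -7*(-16)/3 = -21*(-16/9) = 112/3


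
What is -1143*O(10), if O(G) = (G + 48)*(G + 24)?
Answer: -2253996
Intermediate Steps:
O(G) = (24 + G)*(48 + G) (O(G) = (48 + G)*(24 + G) = (24 + G)*(48 + G))
-1143*O(10) = -1143*(1152 + 10² + 72*10) = -1143*(1152 + 100 + 720) = -1143*1972 = -2253996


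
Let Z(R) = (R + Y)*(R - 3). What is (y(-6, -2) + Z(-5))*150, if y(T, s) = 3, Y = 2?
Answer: 4050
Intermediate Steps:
Z(R) = (-3 + R)*(2 + R) (Z(R) = (R + 2)*(R - 3) = (2 + R)*(-3 + R) = (-3 + R)*(2 + R))
(y(-6, -2) + Z(-5))*150 = (3 + (-6 + (-5)² - 1*(-5)))*150 = (3 + (-6 + 25 + 5))*150 = (3 + 24)*150 = 27*150 = 4050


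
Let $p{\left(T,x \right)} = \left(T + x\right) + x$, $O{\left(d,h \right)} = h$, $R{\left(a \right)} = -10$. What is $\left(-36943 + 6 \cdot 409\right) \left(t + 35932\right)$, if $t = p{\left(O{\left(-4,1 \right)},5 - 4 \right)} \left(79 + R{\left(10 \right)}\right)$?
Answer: $-1246397971$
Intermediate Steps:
$p{\left(T,x \right)} = T + 2 x$
$t = 207$ ($t = \left(1 + 2 \left(5 - 4\right)\right) \left(79 - 10\right) = \left(1 + 2 \cdot 1\right) 69 = \left(1 + 2\right) 69 = 3 \cdot 69 = 207$)
$\left(-36943 + 6 \cdot 409\right) \left(t + 35932\right) = \left(-36943 + 6 \cdot 409\right) \left(207 + 35932\right) = \left(-36943 + 2454\right) 36139 = \left(-34489\right) 36139 = -1246397971$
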